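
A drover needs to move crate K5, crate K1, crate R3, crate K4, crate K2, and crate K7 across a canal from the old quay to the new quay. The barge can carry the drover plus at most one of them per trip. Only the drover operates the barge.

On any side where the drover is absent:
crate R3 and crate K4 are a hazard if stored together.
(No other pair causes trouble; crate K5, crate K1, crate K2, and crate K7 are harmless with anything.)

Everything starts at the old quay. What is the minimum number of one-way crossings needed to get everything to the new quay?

Counting alone: the drover can take at most 1 across per trip to the new quay, so moving all 6 needs at least 6 loaded trips out, with a return between consecutive ones — at least 11 crossings.
The plan below uses exactly 11 crossings, so it is optimal:
1. Drover goes to the new quay with crate R3.
2. Drover goes back to the old quay alone.
3. Drover goes to the new quay with crate K5.
4. Drover goes back to the old quay alone.
5. Drover goes to the new quay with crate K1.
6. Drover goes back to the old quay alone.
7. Drover goes to the new quay with crate K2.
8. Drover goes back to the old quay alone.
9. Drover goes to the new quay with crate K7.
10. Drover goes back to the old quay alone.
11. Drover goes to the new quay with crate K4.

11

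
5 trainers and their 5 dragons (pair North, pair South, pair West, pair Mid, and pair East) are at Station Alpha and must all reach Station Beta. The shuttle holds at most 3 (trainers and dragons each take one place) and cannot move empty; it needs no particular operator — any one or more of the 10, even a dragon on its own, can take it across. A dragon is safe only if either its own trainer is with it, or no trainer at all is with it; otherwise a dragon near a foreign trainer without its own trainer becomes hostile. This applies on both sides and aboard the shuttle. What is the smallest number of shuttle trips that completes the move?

11

Counting alone: each trip to Station Beta takes at most 3 across and each return brings at least 1 back, so after t trips out (and t−1 returns) at most 3t − (t−1) of the 10 are across; that first reaches 10 at t = 5, so at least 9 crossings are needed.
The safety rule pushes this higher. Following every safe sequence of crossings, the most of the 10 that can be at Station Beta as the shuttle arrives there on crossing 9 is 9 — never all 10.
So no plan with fewer than 11 crossings exists, and this one achieves 11:
1. dragon North and trainer North cross → Station Beta.
2. trainer North crosses ← Station Alpha.
3. dragon Mid, dragon South, and dragon West cross → Station Beta.
4. dragon North crosses ← Station Alpha.
5. trainer Mid, trainer South, and trainer West cross → Station Beta.
6. dragon South and trainer South cross ← Station Alpha.
7. trainer East, trainer North, and trainer South cross → Station Beta.
8. dragon West crosses ← Station Alpha.
9. dragon North and dragon South cross → Station Beta.
10. dragon North crosses ← Station Alpha.
11. dragon East, dragon North, and dragon West cross → Station Beta.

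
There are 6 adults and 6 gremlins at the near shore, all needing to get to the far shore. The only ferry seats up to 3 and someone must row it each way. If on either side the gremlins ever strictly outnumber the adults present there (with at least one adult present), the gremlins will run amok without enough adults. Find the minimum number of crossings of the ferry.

Following every safe sequence of crossings from the start, the most of the 12 that can be at the far shore as the ferry arrives there on crossings 1, 3, 5 is 3, 5, 6 respectively; the best ever achieved is 6 of 12.
From crossing 7 on, no configuration arises that was not already reachable earlier: only 17 distinct safe configurations (who is on which side, and where the ferry is) can ever be reached, none of them has everyone across, and every continuation just revisits them. They are: 0 adults + 0 gremlins across (ferry back at the start); 0 adults + 1 gremlin across (ferry there); 0 adults + 1 gremlin across (ferry back at the start); 0 adults + 2 gremlins across (ferry there); 0 adults + 2 gremlins across (ferry back at the start); 0 adults + 3 gremlins across (ferry there); 0 adults + 3 gremlins across (ferry back at the start); 0 adults + 4 gremlins across (ferry there); 0 adults + 4 gremlins across (ferry back at the start); 0 adults + 5 gremlins across (ferry there); 0 adults + 5 gremlins across (ferry back at the start); 0 adults + 6 gremlins across (ferry there); 1 adult + 1 gremlin across (ferry there); 1 adult + 1 gremlin across (ferry back at the start); 2 adults + 2 gremlins across (ferry there); 2 adults + 2 gremlins across (ferry back at the start); 3 adults + 3 gremlins across (ferry there). So no valid plan exists.

impossible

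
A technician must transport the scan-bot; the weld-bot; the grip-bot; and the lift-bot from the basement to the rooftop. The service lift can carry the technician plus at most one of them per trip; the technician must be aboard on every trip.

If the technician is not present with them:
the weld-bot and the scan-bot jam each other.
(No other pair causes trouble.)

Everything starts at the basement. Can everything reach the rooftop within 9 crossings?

Yes

Yes — this plan uses 7 crossings (≤ 9):
1. Technician goes to the rooftop with the scan-bot.  [the basement: the grip-bot, the lift-bot, the weld-bot | the rooftop: the scan-bot]
2. Technician goes back to the basement alone.  [the basement: the grip-bot, the lift-bot, the weld-bot | the rooftop: the scan-bot]
3. Technician goes to the rooftop with the grip-bot.  [the basement: the lift-bot, the weld-bot | the rooftop: the grip-bot, the scan-bot]
4. Technician goes back to the basement alone.  [the basement: the lift-bot, the weld-bot | the rooftop: the grip-bot, the scan-bot]
5. Technician goes to the rooftop with the lift-bot.  [the basement: the weld-bot | the rooftop: the grip-bot, the lift-bot, the scan-bot]
6. Technician goes back to the basement alone.  [the basement: the weld-bot | the rooftop: the grip-bot, the lift-bot, the scan-bot]
7. Technician goes to the rooftop with the weld-bot.  [the basement: — | the rooftop: the grip-bot, the lift-bot, the scan-bot, the weld-bot]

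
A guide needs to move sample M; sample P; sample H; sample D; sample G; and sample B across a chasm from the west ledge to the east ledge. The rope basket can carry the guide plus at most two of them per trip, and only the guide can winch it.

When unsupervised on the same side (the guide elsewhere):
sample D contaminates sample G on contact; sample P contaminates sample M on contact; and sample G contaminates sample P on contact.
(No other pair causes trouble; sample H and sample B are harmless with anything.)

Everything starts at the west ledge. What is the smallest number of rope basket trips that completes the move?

5

Counting alone: the guide can take at most 2 across per trip to the east ledge, so moving all 6 needs at least 3 loaded trips out, with a return between consecutive ones — at least 5 crossings.
The plan below uses exactly 5 crossings, so it is optimal:
1. Guide goes to the east ledge with sample G and sample M.  [the west ledge: sample B, sample D, sample H, sample P | the east ledge: sample G, sample M]
2. Guide goes back to the west ledge alone.  [the west ledge: sample B, sample D, sample H, sample P | the east ledge: sample G, sample M]
3. Guide goes to the east ledge with sample B and sample H.  [the west ledge: sample D, sample P | the east ledge: sample B, sample G, sample H, sample M]
4. Guide goes back to the west ledge alone.  [the west ledge: sample D, sample P | the east ledge: sample B, sample G, sample H, sample M]
5. Guide goes to the east ledge with sample D and sample P.  [the west ledge: — | the east ledge: sample B, sample D, sample G, sample H, sample M, sample P]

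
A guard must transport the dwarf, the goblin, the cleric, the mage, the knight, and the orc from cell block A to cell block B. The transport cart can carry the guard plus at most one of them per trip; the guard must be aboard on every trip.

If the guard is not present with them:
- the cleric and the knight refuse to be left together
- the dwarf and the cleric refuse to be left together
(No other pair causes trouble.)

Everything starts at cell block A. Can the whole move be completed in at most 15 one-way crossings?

Yes

Yes — this plan uses 13 crossings (≤ 15):
1. Guard goes to cell block B with the cleric.  [cell block A: the dwarf, the goblin, the knight, the mage, the orc | cell block B: the cleric]
2. Guard goes back to cell block A alone.  [cell block A: the dwarf, the goblin, the knight, the mage, the orc | cell block B: the cleric]
3. Guard goes to cell block B with the dwarf.  [cell block A: the goblin, the knight, the mage, the orc | cell block B: the cleric, the dwarf]
4. Guard goes back to cell block A with the cleric.  [cell block A: the cleric, the goblin, the knight, the mage, the orc | cell block B: the dwarf]
5. Guard goes to cell block B with the knight.  [cell block A: the cleric, the goblin, the mage, the orc | cell block B: the dwarf, the knight]
6. Guard goes back to cell block A alone.  [cell block A: the cleric, the goblin, the mage, the orc | cell block B: the dwarf, the knight]
7. Guard goes to cell block B with the goblin.  [cell block A: the cleric, the mage, the orc | cell block B: the dwarf, the goblin, the knight]
8. Guard goes back to cell block A alone.  [cell block A: the cleric, the mage, the orc | cell block B: the dwarf, the goblin, the knight]
9. Guard goes to cell block B with the mage.  [cell block A: the cleric, the orc | cell block B: the dwarf, the goblin, the knight, the mage]
10. Guard goes back to cell block A alone.  [cell block A: the cleric, the orc | cell block B: the dwarf, the goblin, the knight, the mage]
11. Guard goes to cell block B with the orc.  [cell block A: the cleric | cell block B: the dwarf, the goblin, the knight, the mage, the orc]
12. Guard goes back to cell block A alone.  [cell block A: the cleric | cell block B: the dwarf, the goblin, the knight, the mage, the orc]
13. Guard goes to cell block B with the cleric.  [cell block A: — | cell block B: the cleric, the dwarf, the goblin, the knight, the mage, the orc]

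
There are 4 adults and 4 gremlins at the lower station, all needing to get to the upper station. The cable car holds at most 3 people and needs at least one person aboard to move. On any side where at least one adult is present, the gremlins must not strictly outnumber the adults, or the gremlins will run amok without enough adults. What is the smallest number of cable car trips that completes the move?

Counting alone: each trip to the upper station takes at most 3 across and each return brings at least 1 back, so after t trips out (and t−1 returns) at most 3t − (t−1) of the 8 are across; that first reaches 8 at t = 4, so at least 7 crossings are needed.
The safety rule pushes this higher. Following every safe sequence of crossings, the most of the 8 that can be at the upper station as the cable car arrives there on crossing 7 is 7 — never all 8.
So no plan with fewer than 9 crossings exists, and this one achieves 9:
1. 2 gremlins → the upper station.  (the lower station: 4A 2G; the upper station: 0A 2G)
2. 1 gremlin ← the lower station.  (the lower station: 4A 3G; the upper station: 0A 1G)
3. 3 gremlins → the upper station.  (the lower station: 4A 0G; the upper station: 0A 4G)
4. 1 gremlin ← the lower station.  (the lower station: 4A 1G; the upper station: 0A 3G)
5. 3 adults → the upper station.  (the lower station: 1A 1G; the upper station: 3A 3G)
6. 1 adult and 1 gremlin ← the lower station.  (the lower station: 2A 2G; the upper station: 2A 2G)
7. 2 adults → the upper station.  (the lower station: 0A 2G; the upper station: 4A 2G)
8. 1 gremlin ← the lower station.  (the lower station: 0A 3G; the upper station: 4A 1G)
9. 3 gremlins → the upper station.  (the lower station: 0A 0G; the upper station: 4A 4G)

9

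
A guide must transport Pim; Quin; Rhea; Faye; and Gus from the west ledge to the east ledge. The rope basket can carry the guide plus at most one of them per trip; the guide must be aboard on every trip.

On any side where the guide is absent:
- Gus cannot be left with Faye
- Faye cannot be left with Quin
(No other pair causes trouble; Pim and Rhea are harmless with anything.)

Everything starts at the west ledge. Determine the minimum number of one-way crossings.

11

Counting alone: the guide can take at most 1 across per trip to the east ledge, so moving all 5 needs at least 5 loaded trips out, with a return between consecutive ones — at least 9 crossings.
The safety rule pushes this higher. Following every safe sequence of crossings, the most of the 5 that can be at the east ledge as the rope basket arrives there on crossing 9 is 4 — never all 5.
So no plan with fewer than 11 crossings exists, and this one achieves 11:
1. Guide goes to the east ledge with Faye.
2. Guide goes back to the west ledge alone.
3. Guide goes to the east ledge with Pim.
4. Guide goes back to the west ledge alone.
5. Guide goes to the east ledge with Quin.
6. Guide goes back to the west ledge with Faye.
7. Guide goes to the east ledge with Gus.
8. Guide goes back to the west ledge alone.
9. Guide goes to the east ledge with Rhea.
10. Guide goes back to the west ledge alone.
11. Guide goes to the east ledge with Faye.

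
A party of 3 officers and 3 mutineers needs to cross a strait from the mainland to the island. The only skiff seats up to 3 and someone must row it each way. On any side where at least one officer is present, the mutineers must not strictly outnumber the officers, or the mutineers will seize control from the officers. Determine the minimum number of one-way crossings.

Counting alone: each trip to the island takes at most 3 across and each return brings at least 1 back, so after t trips out (and t−1 returns) at most 3t − (t−1) of the 6 are across; that first reaches 6 at t = 3, so at least 5 crossings are needed.
The plan below uses exactly 5 crossings, so it is optimal:
1. 2 mutineers → the island.  (the mainland: 3O 1M; the island: 0O 2M)
2. 1 mutineer ← the mainland.  (the mainland: 3O 2M; the island: 0O 1M)
3. 3 officers → the island.  (the mainland: 0O 2M; the island: 3O 1M)
4. 1 mutineer ← the mainland.  (the mainland: 0O 3M; the island: 3O 0M)
5. 3 mutineers → the island.  (the mainland: 0O 0M; the island: 3O 3M)

5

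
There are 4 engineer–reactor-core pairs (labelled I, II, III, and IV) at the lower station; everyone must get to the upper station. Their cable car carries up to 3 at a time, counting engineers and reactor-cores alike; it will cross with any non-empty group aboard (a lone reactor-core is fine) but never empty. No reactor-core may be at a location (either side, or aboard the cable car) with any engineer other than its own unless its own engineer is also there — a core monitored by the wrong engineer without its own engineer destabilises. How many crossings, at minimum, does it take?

Counting alone: each trip to the upper station takes at most 3 across and each return brings at least 1 back, so after t trips out (and t−1 returns) at most 3t − (t−1) of the 8 are across; that first reaches 8 at t = 4, so at least 7 crossings are needed.
The safety rule pushes this higher. Following every safe sequence of crossings, the most of the 8 that can be at the upper station as the cable car arrives there on crossing 7 is 7 — never all 8.
So no plan with fewer than 9 crossings exists, and this one achieves 9:
1. engineer I and reactor-core I cross → the upper station.
2. engineer I crosses ← the lower station.
3. engineer I, engineer II, and reactor-core II cross → the upper station.
4. engineer I and reactor-core I cross ← the lower station.
5. engineer I, engineer III, and engineer IV cross → the upper station.
6. reactor-core II crosses ← the lower station.
7. reactor-core I and reactor-core II cross → the upper station.
8. reactor-core I crosses ← the lower station.
9. reactor-core I, reactor-core III, and reactor-core IV cross → the upper station.

9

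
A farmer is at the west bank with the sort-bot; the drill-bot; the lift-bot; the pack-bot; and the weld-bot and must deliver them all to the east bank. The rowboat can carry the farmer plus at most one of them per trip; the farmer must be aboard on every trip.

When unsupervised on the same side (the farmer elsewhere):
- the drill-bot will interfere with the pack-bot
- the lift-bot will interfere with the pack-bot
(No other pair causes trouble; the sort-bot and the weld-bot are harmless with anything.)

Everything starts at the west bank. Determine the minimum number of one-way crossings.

11

Counting alone: the farmer can take at most 1 across per trip to the east bank, so moving all 5 needs at least 5 loaded trips out, with a return between consecutive ones — at least 9 crossings.
The safety rule pushes this higher. Following every safe sequence of crossings, the most of the 5 that can be at the east bank as the rowboat arrives there on crossing 9 is 4 — never all 5.
So no plan with fewer than 11 crossings exists, and this one achieves 11:
1. Farmer goes to the east bank with the pack-bot.  [the west bank: the drill-bot, the lift-bot, the sort-bot, the weld-bot | the east bank: the pack-bot]
2. Farmer goes back to the west bank alone.  [the west bank: the drill-bot, the lift-bot, the sort-bot, the weld-bot | the east bank: the pack-bot]
3. Farmer goes to the east bank with the sort-bot.  [the west bank: the drill-bot, the lift-bot, the weld-bot | the east bank: the pack-bot, the sort-bot]
4. Farmer goes back to the west bank alone.  [the west bank: the drill-bot, the lift-bot, the weld-bot | the east bank: the pack-bot, the sort-bot]
5. Farmer goes to the east bank with the drill-bot.  [the west bank: the lift-bot, the weld-bot | the east bank: the drill-bot, the pack-bot, the sort-bot]
6. Farmer goes back to the west bank with the pack-bot.  [the west bank: the lift-bot, the pack-bot, the weld-bot | the east bank: the drill-bot, the sort-bot]
7. Farmer goes to the east bank with the lift-bot.  [the west bank: the pack-bot, the weld-bot | the east bank: the drill-bot, the lift-bot, the sort-bot]
8. Farmer goes back to the west bank alone.  [the west bank: the pack-bot, the weld-bot | the east bank: the drill-bot, the lift-bot, the sort-bot]
9. Farmer goes to the east bank with the weld-bot.  [the west bank: the pack-bot | the east bank: the drill-bot, the lift-bot, the sort-bot, the weld-bot]
10. Farmer goes back to the west bank alone.  [the west bank: the pack-bot | the east bank: the drill-bot, the lift-bot, the sort-bot, the weld-bot]
11. Farmer goes to the east bank with the pack-bot.  [the west bank: — | the east bank: the drill-bot, the lift-bot, the pack-bot, the sort-bot, the weld-bot]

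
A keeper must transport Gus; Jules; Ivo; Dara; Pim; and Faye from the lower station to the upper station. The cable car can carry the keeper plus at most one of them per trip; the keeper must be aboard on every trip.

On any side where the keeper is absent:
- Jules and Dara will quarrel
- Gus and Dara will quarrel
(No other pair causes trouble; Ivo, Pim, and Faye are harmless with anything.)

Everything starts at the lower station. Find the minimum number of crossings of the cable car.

Counting alone: the keeper can take at most 1 across per trip to the upper station, so moving all 6 needs at least 6 loaded trips out, with a return between consecutive ones — at least 11 crossings.
The safety rule pushes this higher. Following every safe sequence of crossings, the most of the 6 that can be at the upper station as the cable car arrives there on crossing 11 is 5 — never all 6.
So no plan with fewer than 13 crossings exists, and this one achieves 13:
1. Keeper goes to the upper station with Dara.
2. Keeper goes back to the lower station alone.
3. Keeper goes to the upper station with Gus.
4. Keeper goes back to the lower station with Dara.
5. Keeper goes to the upper station with Jules.
6. Keeper goes back to the lower station alone.
7. Keeper goes to the upper station with Ivo.
8. Keeper goes back to the lower station alone.
9. Keeper goes to the upper station with Pim.
10. Keeper goes back to the lower station alone.
11. Keeper goes to the upper station with Faye.
12. Keeper goes back to the lower station alone.
13. Keeper goes to the upper station with Dara.

13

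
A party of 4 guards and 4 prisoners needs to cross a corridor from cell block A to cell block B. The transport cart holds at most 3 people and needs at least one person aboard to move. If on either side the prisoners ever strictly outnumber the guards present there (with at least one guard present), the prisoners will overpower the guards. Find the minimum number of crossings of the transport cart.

9

Counting alone: each trip to cell block B takes at most 3 across and each return brings at least 1 back, so after t trips out (and t−1 returns) at most 3t − (t−1) of the 8 are across; that first reaches 8 at t = 4, so at least 7 crossings are needed.
The safety rule pushes this higher. Following every safe sequence of crossings, the most of the 8 that can be at cell block B as the transport cart arrives there on crossing 7 is 7 — never all 8.
So no plan with fewer than 9 crossings exists, and this one achieves 9:
1. 2 prisoners → cell block B.  (cell block A: 4G 2P; cell block B: 0G 2P)
2. 1 prisoner ← cell block A.  (cell block A: 4G 3P; cell block B: 0G 1P)
3. 3 prisoners → cell block B.  (cell block A: 4G 0P; cell block B: 0G 4P)
4. 1 prisoner ← cell block A.  (cell block A: 4G 1P; cell block B: 0G 3P)
5. 3 guards → cell block B.  (cell block A: 1G 1P; cell block B: 3G 3P)
6. 1 guard and 1 prisoner ← cell block A.  (cell block A: 2G 2P; cell block B: 2G 2P)
7. 2 guards → cell block B.  (cell block A: 0G 2P; cell block B: 4G 2P)
8. 1 prisoner ← cell block A.  (cell block A: 0G 3P; cell block B: 4G 1P)
9. 3 prisoners → cell block B.  (cell block A: 0G 0P; cell block B: 4G 4P)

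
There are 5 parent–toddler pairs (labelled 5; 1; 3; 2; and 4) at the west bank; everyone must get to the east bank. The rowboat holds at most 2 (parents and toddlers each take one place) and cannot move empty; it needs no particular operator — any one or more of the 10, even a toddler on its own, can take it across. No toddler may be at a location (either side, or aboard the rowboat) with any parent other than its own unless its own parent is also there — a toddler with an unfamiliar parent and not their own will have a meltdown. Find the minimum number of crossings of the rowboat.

Following every safe sequence of crossings from the start, the most of the 10 that can be at the east bank as the rowboat arrives there on crossings 1, 3, 5, 7 is 2, 3, 4, 5 respectively; the best ever achieved is 5 of 10.
From crossing 9 on, no configuration arises that was not already reachable earlier: only 82 distinct safe configurations (who is on which side, and where the rowboat is) can ever be reached, none of them has everyone across, and every continuation just revisits them. So no valid plan exists.

impossible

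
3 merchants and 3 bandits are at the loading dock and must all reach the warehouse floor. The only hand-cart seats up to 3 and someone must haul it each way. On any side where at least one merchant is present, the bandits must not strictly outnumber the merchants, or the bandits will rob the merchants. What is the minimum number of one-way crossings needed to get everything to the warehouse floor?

5

Counting alone: each trip to the warehouse floor takes at most 3 across and each return brings at least 1 back, so after t trips out (and t−1 returns) at most 3t − (t−1) of the 6 are across; that first reaches 6 at t = 3, so at least 5 crossings are needed.
The plan below uses exactly 5 crossings, so it is optimal:
1. 2 bandits → the warehouse floor.  (the loading dock: 3M 1B; the warehouse floor: 0M 2B)
2. 1 bandit ← the loading dock.  (the loading dock: 3M 2B; the warehouse floor: 0M 1B)
3. 3 merchants → the warehouse floor.  (the loading dock: 0M 2B; the warehouse floor: 3M 1B)
4. 1 bandit ← the loading dock.  (the loading dock: 0M 3B; the warehouse floor: 3M 0B)
5. 3 bandits → the warehouse floor.  (the loading dock: 0M 0B; the warehouse floor: 3M 3B)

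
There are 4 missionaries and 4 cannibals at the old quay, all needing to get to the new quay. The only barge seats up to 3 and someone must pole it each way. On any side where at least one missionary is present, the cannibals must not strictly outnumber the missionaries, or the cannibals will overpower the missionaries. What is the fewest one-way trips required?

Counting alone: each trip to the new quay takes at most 3 across and each return brings at least 1 back, so after t trips out (and t−1 returns) at most 3t − (t−1) of the 8 are across; that first reaches 8 at t = 4, so at least 7 crossings are needed.
The safety rule pushes this higher. Following every safe sequence of crossings, the most of the 8 that can be at the new quay as the barge arrives there on crossing 7 is 7 — never all 8.
So no plan with fewer than 9 crossings exists, and this one achieves 9:
1. 2 cannibals → the new quay.  (the old quay: 4M 2C; the new quay: 0M 2C)
2. 1 cannibal ← the old quay.  (the old quay: 4M 3C; the new quay: 0M 1C)
3. 3 cannibals → the new quay.  (the old quay: 4M 0C; the new quay: 0M 4C)
4. 1 cannibal ← the old quay.  (the old quay: 4M 1C; the new quay: 0M 3C)
5. 3 missionaries → the new quay.  (the old quay: 1M 1C; the new quay: 3M 3C)
6. 1 missionary and 1 cannibal ← the old quay.  (the old quay: 2M 2C; the new quay: 2M 2C)
7. 2 missionaries → the new quay.  (the old quay: 0M 2C; the new quay: 4M 2C)
8. 1 cannibal ← the old quay.  (the old quay: 0M 3C; the new quay: 4M 1C)
9. 3 cannibals → the new quay.  (the old quay: 0M 0C; the new quay: 4M 4C)

9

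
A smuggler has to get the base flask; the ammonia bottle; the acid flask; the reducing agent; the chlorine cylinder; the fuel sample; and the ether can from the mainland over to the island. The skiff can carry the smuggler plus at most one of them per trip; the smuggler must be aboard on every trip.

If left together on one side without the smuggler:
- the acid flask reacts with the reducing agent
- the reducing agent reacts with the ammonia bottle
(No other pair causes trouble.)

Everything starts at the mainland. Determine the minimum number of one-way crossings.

15

Counting alone: the smuggler can take at most 1 across per trip to the island, so moving all 7 needs at least 7 loaded trips out, with a return between consecutive ones — at least 13 crossings.
The safety rule pushes this higher. Following every safe sequence of crossings, the most of the 7 that can be at the island as the skiff arrives there on crossing 13 is 6 — never all 7.
So no plan with fewer than 15 crossings exists, and this one achieves 15:
1. Smuggler goes to the island with the reducing agent.  [the mainland: the acid flask, the ammonia bottle, the base flask, the chlorine cylinder, the ether can, the fuel sample | the island: the reducing agent]
2. Smuggler goes back to the mainland alone.  [the mainland: the acid flask, the ammonia bottle, the base flask, the chlorine cylinder, the ether can, the fuel sample | the island: the reducing agent]
3. Smuggler goes to the island with the base flask.  [the mainland: the acid flask, the ammonia bottle, the chlorine cylinder, the ether can, the fuel sample | the island: the base flask, the reducing agent]
4. Smuggler goes back to the mainland alone.  [the mainland: the acid flask, the ammonia bottle, the chlorine cylinder, the ether can, the fuel sample | the island: the base flask, the reducing agent]
5. Smuggler goes to the island with the ammonia bottle.  [the mainland: the acid flask, the chlorine cylinder, the ether can, the fuel sample | the island: the ammonia bottle, the base flask, the reducing agent]
6. Smuggler goes back to the mainland with the reducing agent.  [the mainland: the acid flask, the chlorine cylinder, the ether can, the fuel sample, the reducing agent | the island: the ammonia bottle, the base flask]
7. Smuggler goes to the island with the acid flask.  [the mainland: the chlorine cylinder, the ether can, the fuel sample, the reducing agent | the island: the acid flask, the ammonia bottle, the base flask]
8. Smuggler goes back to the mainland alone.  [the mainland: the chlorine cylinder, the ether can, the fuel sample, the reducing agent | the island: the acid flask, the ammonia bottle, the base flask]
9. Smuggler goes to the island with the chlorine cylinder.  [the mainland: the ether can, the fuel sample, the reducing agent | the island: the acid flask, the ammonia bottle, the base flask, the chlorine cylinder]
10. Smuggler goes back to the mainland alone.  [the mainland: the ether can, the fuel sample, the reducing agent | the island: the acid flask, the ammonia bottle, the base flask, the chlorine cylinder]
11. Smuggler goes to the island with the fuel sample.  [the mainland: the ether can, the reducing agent | the island: the acid flask, the ammonia bottle, the base flask, the chlorine cylinder, the fuel sample]
12. Smuggler goes back to the mainland alone.  [the mainland: the ether can, the reducing agent | the island: the acid flask, the ammonia bottle, the base flask, the chlorine cylinder, the fuel sample]
13. Smuggler goes to the island with the ether can.  [the mainland: the reducing agent | the island: the acid flask, the ammonia bottle, the base flask, the chlorine cylinder, the ether can, the fuel sample]
14. Smuggler goes back to the mainland alone.  [the mainland: the reducing agent | the island: the acid flask, the ammonia bottle, the base flask, the chlorine cylinder, the ether can, the fuel sample]
15. Smuggler goes to the island with the reducing agent.  [the mainland: — | the island: the acid flask, the ammonia bottle, the base flask, the chlorine cylinder, the ether can, the fuel sample, the reducing agent]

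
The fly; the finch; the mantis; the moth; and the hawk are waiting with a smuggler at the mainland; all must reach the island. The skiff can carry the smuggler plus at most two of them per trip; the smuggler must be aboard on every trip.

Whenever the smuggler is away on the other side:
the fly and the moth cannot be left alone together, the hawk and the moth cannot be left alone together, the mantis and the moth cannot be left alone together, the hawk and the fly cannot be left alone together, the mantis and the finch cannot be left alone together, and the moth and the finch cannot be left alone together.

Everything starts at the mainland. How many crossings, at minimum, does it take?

Whatever the first load, the items left behind include a forbidden pair without the smuggler. No opening move is safe, so no plan exists.

impossible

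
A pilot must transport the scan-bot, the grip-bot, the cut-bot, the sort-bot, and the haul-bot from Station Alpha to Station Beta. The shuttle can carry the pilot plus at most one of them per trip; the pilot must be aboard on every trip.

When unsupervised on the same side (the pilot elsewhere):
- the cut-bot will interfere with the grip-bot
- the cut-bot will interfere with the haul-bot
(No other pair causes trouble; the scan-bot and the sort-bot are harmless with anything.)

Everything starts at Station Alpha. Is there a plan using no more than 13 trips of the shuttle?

Yes — this plan uses 11 crossings (≤ 13):
1. Pilot goes to Station Beta with the cut-bot.  [Station Alpha: the grip-bot, the haul-bot, the scan-bot, the sort-bot | Station Beta: the cut-bot]
2. Pilot goes back to Station Alpha alone.  [Station Alpha: the grip-bot, the haul-bot, the scan-bot, the sort-bot | Station Beta: the cut-bot]
3. Pilot goes to Station Beta with the scan-bot.  [Station Alpha: the grip-bot, the haul-bot, the sort-bot | Station Beta: the cut-bot, the scan-bot]
4. Pilot goes back to Station Alpha alone.  [Station Alpha: the grip-bot, the haul-bot, the sort-bot | Station Beta: the cut-bot, the scan-bot]
5. Pilot goes to Station Beta with the grip-bot.  [Station Alpha: the haul-bot, the sort-bot | Station Beta: the cut-bot, the grip-bot, the scan-bot]
6. Pilot goes back to Station Alpha with the cut-bot.  [Station Alpha: the cut-bot, the haul-bot, the sort-bot | Station Beta: the grip-bot, the scan-bot]
7. Pilot goes to Station Beta with the haul-bot.  [Station Alpha: the cut-bot, the sort-bot | Station Beta: the grip-bot, the haul-bot, the scan-bot]
8. Pilot goes back to Station Alpha alone.  [Station Alpha: the cut-bot, the sort-bot | Station Beta: the grip-bot, the haul-bot, the scan-bot]
9. Pilot goes to Station Beta with the sort-bot.  [Station Alpha: the cut-bot | Station Beta: the grip-bot, the haul-bot, the scan-bot, the sort-bot]
10. Pilot goes back to Station Alpha alone.  [Station Alpha: the cut-bot | Station Beta: the grip-bot, the haul-bot, the scan-bot, the sort-bot]
11. Pilot goes to Station Beta with the cut-bot.  [Station Alpha: — | Station Beta: the cut-bot, the grip-bot, the haul-bot, the scan-bot, the sort-bot]

Yes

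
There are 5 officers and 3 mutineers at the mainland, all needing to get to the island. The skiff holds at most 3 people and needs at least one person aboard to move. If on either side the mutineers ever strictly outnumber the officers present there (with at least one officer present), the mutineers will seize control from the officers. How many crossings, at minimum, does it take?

7

Counting alone: each trip to the island takes at most 3 across and each return brings at least 1 back, so after t trips out (and t−1 returns) at most 3t − (t−1) of the 8 are across; that first reaches 8 at t = 4, so at least 7 crossings are needed.
The plan below uses exactly 7 crossings, so it is optimal:
1. 2 mutineers → the island.  (the mainland: 5O 1M; the island: 0O 2M)
2. 1 mutineer ← the mainland.  (the mainland: 5O 2M; the island: 0O 1M)
3. 2 officers and 1 mutineer → the island.  (the mainland: 3O 1M; the island: 2O 2M)
4. 1 mutineer ← the mainland.  (the mainland: 3O 2M; the island: 2O 1M)
5. 1 officer and 2 mutineers → the island.  (the mainland: 2O 0M; the island: 3O 3M)
6. 1 mutineer ← the mainland.  (the mainland: 2O 1M; the island: 3O 2M)
7. 2 officers and 1 mutineer → the island.  (the mainland: 0O 0M; the island: 5O 3M)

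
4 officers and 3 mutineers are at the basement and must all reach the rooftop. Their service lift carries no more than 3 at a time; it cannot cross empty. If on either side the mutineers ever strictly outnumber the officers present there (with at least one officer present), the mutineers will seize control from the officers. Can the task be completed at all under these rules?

Yes

1. 3 mutineers → the rooftop.  (the basement: 4O 0M; the rooftop: 0O 3M)
2. 1 mutineer ← the basement.  (the basement: 4O 1M; the rooftop: 0O 2M)
3. 3 officers → the rooftop.  (the basement: 1O 1M; the rooftop: 3O 2M)
4. 1 officer ← the basement.  (the basement: 2O 1M; the rooftop: 2O 2M)
5. 2 officers and 1 mutineer → the rooftop.  (the basement: 0O 0M; the rooftop: 4O 3M)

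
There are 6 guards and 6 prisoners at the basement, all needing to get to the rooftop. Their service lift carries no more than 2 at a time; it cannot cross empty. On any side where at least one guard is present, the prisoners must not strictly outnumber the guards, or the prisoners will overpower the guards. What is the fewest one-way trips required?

Following every safe sequence of crossings from the start, the most of the 12 that can be at the rooftop as the service lift arrives there on crossings 1, 3, 5, 7, 9 is 2, 3, 4, 5, 6 respectively; the best ever achieved is 6 of 12.
From crossing 11 on, no configuration arises that was not already reachable earlier: only 15 distinct safe configurations (who is on which side, and where the service lift is) can ever be reached, none of them has everyone across, and every continuation just revisits them. They are: 0 guards + 0 prisoners across (service lift back at the start); 0 guards + 1 prisoner across (service lift there); 0 guards + 1 prisoner across (service lift back at the start); 0 guards + 2 prisoners across (service lift there); 0 guards + 2 prisoners across (service lift back at the start); 0 guards + 3 prisoners across (service lift there); 0 guards + 3 prisoners across (service lift back at the start); 0 guards + 4 prisoners across (service lift there); 0 guards + 4 prisoners across (service lift back at the start); 0 guards + 5 prisoners across (service lift there); 0 guards + 5 prisoners across (service lift back at the start); 0 guards + 6 prisoners across (service lift there); 1 guard + 1 prisoner across (service lift there); 1 guard + 1 prisoner across (service lift back at the start); 2 guards + 2 prisoners across (service lift there). So no valid plan exists.

impossible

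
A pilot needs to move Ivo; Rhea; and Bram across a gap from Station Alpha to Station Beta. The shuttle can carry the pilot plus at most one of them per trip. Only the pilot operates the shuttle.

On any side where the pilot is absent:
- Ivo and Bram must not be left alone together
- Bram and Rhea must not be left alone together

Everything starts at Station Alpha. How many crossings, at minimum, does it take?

Counting alone: the pilot can take at most 1 across per trip to Station Beta, so moving all 3 needs at least 3 loaded trips out, with a return between consecutive ones — at least 5 crossings.
The safety rule pushes this higher. Following every safe sequence of crossings, the most of the 3 that can be at Station Beta as the shuttle arrives there on crossing 5 is 2 — never all 3.
So no plan with fewer than 7 crossings exists, and this one achieves 7:
1. Pilot goes to Station Beta with Bram.
2. Pilot goes back to Station Alpha alone.
3. Pilot goes to Station Beta with Ivo.
4. Pilot goes back to Station Alpha with Bram.
5. Pilot goes to Station Beta with Rhea.
6. Pilot goes back to Station Alpha alone.
7. Pilot goes to Station Beta with Bram.

7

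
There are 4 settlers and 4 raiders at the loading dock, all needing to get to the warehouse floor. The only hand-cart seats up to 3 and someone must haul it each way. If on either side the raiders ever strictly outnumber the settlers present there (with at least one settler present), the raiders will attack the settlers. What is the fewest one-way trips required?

9

Counting alone: each trip to the warehouse floor takes at most 3 across and each return brings at least 1 back, so after t trips out (and t−1 returns) at most 3t − (t−1) of the 8 are across; that first reaches 8 at t = 4, so at least 7 crossings are needed.
The safety rule pushes this higher. Following every safe sequence of crossings, the most of the 8 that can be at the warehouse floor as the hand-cart arrives there on crossing 7 is 7 — never all 8.
So no plan with fewer than 9 crossings exists, and this one achieves 9:
1. 2 raiders → the warehouse floor.  (the loading dock: 4S 2R; the warehouse floor: 0S 2R)
2. 1 raider ← the loading dock.  (the loading dock: 4S 3R; the warehouse floor: 0S 1R)
3. 3 raiders → the warehouse floor.  (the loading dock: 4S 0R; the warehouse floor: 0S 4R)
4. 1 raider ← the loading dock.  (the loading dock: 4S 1R; the warehouse floor: 0S 3R)
5. 3 settlers → the warehouse floor.  (the loading dock: 1S 1R; the warehouse floor: 3S 3R)
6. 1 settler and 1 raider ← the loading dock.  (the loading dock: 2S 2R; the warehouse floor: 2S 2R)
7. 2 settlers → the warehouse floor.  (the loading dock: 0S 2R; the warehouse floor: 4S 2R)
8. 1 raider ← the loading dock.  (the loading dock: 0S 3R; the warehouse floor: 4S 1R)
9. 3 raiders → the warehouse floor.  (the loading dock: 0S 0R; the warehouse floor: 4S 4R)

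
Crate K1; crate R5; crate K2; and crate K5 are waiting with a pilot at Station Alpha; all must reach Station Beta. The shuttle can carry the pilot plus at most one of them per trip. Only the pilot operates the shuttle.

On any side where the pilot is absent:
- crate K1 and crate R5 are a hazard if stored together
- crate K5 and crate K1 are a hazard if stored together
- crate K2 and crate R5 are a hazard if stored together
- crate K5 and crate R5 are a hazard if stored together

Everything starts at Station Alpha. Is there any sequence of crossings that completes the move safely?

No

Whatever the first load, the items left behind include a forbidden pair without the pilot. No opening move is safe, so no plan exists.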